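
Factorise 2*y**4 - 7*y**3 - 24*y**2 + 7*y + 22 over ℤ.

(2*y - 11)*(y + 1)*(y + 2)*(y - 1)

By the rational root theorem, y = 1 is a root, so (y - 1) is a factor; dividing leaves 2*y**3 - 5*y**2 - 29*y - 22.
Continuing, y = 11/2 is a root, so (2*y - 11) divides it; the quotient is y**2 + 3*y + 2.
The remaining quadratic factors as (y + 1)(y + 2).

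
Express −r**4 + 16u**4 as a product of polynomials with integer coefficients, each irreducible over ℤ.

(2u − r)(2u + r)(4u**2 + r**2)

Difference of squares twice: with A = 2u and B = r, A⁴ − B⁴ = (A² − B²)(A² + B²), and A² − B² factors again.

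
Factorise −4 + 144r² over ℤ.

Pull out the common factor 4; 36r² − 1 is a difference of squares.

4(6r + 1)(6r − 1)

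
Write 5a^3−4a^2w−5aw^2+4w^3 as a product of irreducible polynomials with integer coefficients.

Group: a(5a^2−9aw+4w^2) + w(5a^2−9aw+4w^2); both groups contain (5a^2−9aw+4w^2), so (a+w) is a factor with cofactor 5a^2−9aw+4w^2.
The cofactor groups again: 5a^2−9aw+4w^2 = 5a(a−w) − 4w(a−w); both groups contain (a−w), giving (5a−4w)(a−w).

(5a−4w)(a+w)(a−w)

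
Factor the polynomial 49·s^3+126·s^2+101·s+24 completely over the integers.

Trying the rational-root candidates, s = -8/7 is a root, so (7·s+8) divides it; the quotient is 7·s^2+10·s+3.
The remaining quadratic factors as (s+1)(7·s+3).

(7·s+3)·(7·s+8)·(s+1)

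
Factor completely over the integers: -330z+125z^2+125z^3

Pull out the common factor 5z, then factor the remaining trinomial.

5z(5z+11)(5z-6)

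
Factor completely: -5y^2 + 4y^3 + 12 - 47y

By the rational root theorem, y = -3 is a root, giving the factor (y + 3) and quotient 4y^2 - 17y + 4.
The remaining quadratic factors as (4y - 1)(y - 4).

(4y - 1)(y + 3)(y - 4)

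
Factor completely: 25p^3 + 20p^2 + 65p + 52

(5p + 4)(5p^2 + 13)

Group as (25p^3 + 65p) + (20p^2 + 52) = 5p(5p^2 + 13) + 4(5p^2 + 13).
Both groups share the factor (5p^2 + 13).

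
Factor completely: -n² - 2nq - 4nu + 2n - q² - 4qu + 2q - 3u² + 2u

Group: -n(n + q + u) + (-q - 3u + 2)(n + q + u); both groups contain (n + q + u).

-(n + q + 3u - 2)(n + q + u)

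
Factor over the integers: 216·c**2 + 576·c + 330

Pull out the common factor 6, then factor the remaining trinomial.

6·(6·c + 11)·(6·c + 5)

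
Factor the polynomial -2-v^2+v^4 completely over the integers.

(v^2+1)(v^2-2)

Substitute u = v^2 to get a quadratic in u, then factor.
v^2+1 is irreducible over ℤ (sum of squares).
v^2-2 is irreducible over ℤ (2 is not a perfect square).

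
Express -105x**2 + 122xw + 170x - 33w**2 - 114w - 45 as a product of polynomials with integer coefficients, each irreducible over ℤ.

-(15x - 11w - 5)(7x - 3w - 9)

Group: -15x(7x - 3w - 9) + (11w + 5)(7x - 3w - 9); both groups contain (7x - 3w - 9).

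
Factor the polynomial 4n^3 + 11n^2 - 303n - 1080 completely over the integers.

(4n + 15)(n + 8)(n - 9)

Testing divisors of the constant over divisors of the leading coefficient, n = -15/4 is a root, so (4n + 15) is a factor; dividing leaves n^2 - n - 72.
The remaining quadratic factors as (n - 9)(n + 8).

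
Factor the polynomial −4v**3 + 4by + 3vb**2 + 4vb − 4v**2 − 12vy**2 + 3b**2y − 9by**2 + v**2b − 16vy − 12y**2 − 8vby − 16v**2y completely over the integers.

−(v − b + 3y)(4v + 3b + 4)(v + y)

Group: 4v(−v**2 + vb − 4vy + by − 3y**2) + (3b + 4)(−v**2 + vb − 4vy + by − 3y**2); both groups contain (−v**2 + vb − 4vy + by − 3y**2), so (4v + 3b + 4) is a factor with cofactor −v**2 + vb − 4vy + by − 3y**2.
The cofactor groups again: −v**2 + vb − 4vy + by − 3y**2 = −v(v − b + 3y) − y(v − b + 3y); both groups contain (v − b + 3y), giving −(v + y)(v − b + 3y).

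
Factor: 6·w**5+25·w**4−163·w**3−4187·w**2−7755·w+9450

(6·w−5)·(w+3)·(w−9)·(w**2+11·w+70)

By the rational root theorem, w = 5/6 is a root, so (6·w−5) is a factor; dividing leaves w**4+5·w**3−23·w**2−717·w−1890.
Then w = −3 is a root, so (w+3) divides it; the quotient is w**3+2·w**2−29·w−630.
Then w = 9 is a root, so (w−9) is a factor; dividing leaves w**2+11·w+70.
The quadratic w**2+11·w+70 has discriminant −159 < 0 and is irreducible over ℤ.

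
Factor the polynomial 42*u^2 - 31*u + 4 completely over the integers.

(6*u - 1)*(7*u - 4)

Need a pair with product 42·4 = 168 and sum -31: that's -7 and -24.
Split the middle term: 42*u^2 - 7*u - 24*u + 4 = 7*u*(6*u - 1) - 4*(6*u - 1).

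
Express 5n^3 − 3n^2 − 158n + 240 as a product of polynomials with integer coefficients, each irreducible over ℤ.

Among the possible rational roots, n = 5 is a root, so (n − 5) is a factor; dividing leaves 5n^2 + 22n − 48.
The remaining quadratic factors as (n + 6)(5n − 8).

(5n − 8)(n + 6)(n − 5)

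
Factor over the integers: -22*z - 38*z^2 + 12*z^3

2*z*(2*z + 1)*(3*z - 11)

Pull out the common factor 2*z, then factor the remaining trinomial.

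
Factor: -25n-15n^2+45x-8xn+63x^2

(9x-5n)(7x+3n+5)

Group: 9x(7x+3n+5) - 5n(7x+3n+5); both groups contain (7x+3n+5).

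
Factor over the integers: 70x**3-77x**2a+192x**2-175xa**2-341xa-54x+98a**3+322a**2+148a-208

(7x-14a+8)(2x-a-2)(5x+7a+13)

Group: 5x(14x**2-35xa+2x+14a**2+20a-16) + (7a+13)(14x**2-35xa+2x+14a**2+20a-16); both groups contain (14x**2-35xa+2x+14a**2+20a-16), so (5x+7a+13) is a factor with cofactor 14x**2-35xa+2x+14a**2+20a-16.
The cofactor groups again: 14x**2-35xa+2x+14a**2+20a-16 = 2x(7x-14a+8) + (-a-2)(7x-14a+8); both groups contain (7x-14a+8), giving (2x-a-2)(7x-14a+8).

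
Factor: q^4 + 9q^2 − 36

(q^2 + 12)(q^2 − 3)

Substitute u = q^2 to get a quadratic in u, then factor.
q^2 − 3 is irreducible over ℤ (3 is not a perfect square).
q^2 + 12 is irreducible over ℤ (always positive, so no real roots).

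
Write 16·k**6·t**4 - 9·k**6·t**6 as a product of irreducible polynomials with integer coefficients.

Pull out the common factor k**6·t**4, leaving -9·t**2 + 16.
Recognize a difference of squares with the parts 4 and 3·t.

-k**6·t**4·(3·t + 4)·(3·t - 4)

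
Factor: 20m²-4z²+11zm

Group: -z(4z+5m) + 4m(4z+5m); both groups contain (4z+5m).

-(z-4m)(4z+5m)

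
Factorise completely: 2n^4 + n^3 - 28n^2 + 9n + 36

(2n - 3)(n + 1)(n + 4)(n - 3)

By the rational root theorem, n = 3/2 is a root, so (2n - 3) is a factor; dividing leaves n^3 + 2n^2 - 11n - 12.
Continuing, n = 3 is a root, so (n - 3) is a factor; dividing leaves n^2 + 5n + 4.
The remaining quadratic factors as (n + 4)(n + 1).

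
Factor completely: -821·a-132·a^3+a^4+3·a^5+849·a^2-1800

Trying the rational-root candidates, a = -9 is a root, so (a+9) is a factor; dividing leaves 3·a^4-26·a^3+102·a^2-69·a-200.
Then a = -1 is a root, so (a+1) divides it; the quotient is 3·a^3-29·a^2+131·a-200.
Next, a = 8/3 is a root, so (3·a-8) divides it; the quotient is a^2-7·a+25.
The quadratic a^2-7·a+25 has discriminant -51 < 0 and is irreducible over ℤ.

(3·a-8)·(a+1)·(a+9)·(a^2-7·a+25)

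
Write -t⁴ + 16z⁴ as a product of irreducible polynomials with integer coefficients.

(2z - t)(2z + t)(4z² + t²)

(2z)⁴ − (t)⁴ = ((2z)² − (t)²)((2z)² + (t)²); the first factor splits again, the second (4z² + t²) is irreducible.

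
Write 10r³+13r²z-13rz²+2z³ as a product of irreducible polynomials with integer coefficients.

Group: 2r(5r²+9rz-2z²) - z(5r²+9rz-2z²); both groups contain (5r²+9rz-2z²), so (2r-z) is a factor with cofactor 5r²+9rz-2z².
The cofactor groups again: 5r²+9rz-2z² = r(5r-z) + 2z(5r-z); both groups contain (5r-z), giving (r+2z)(5r-z).

(2r-z)(5r-z)(r+2z)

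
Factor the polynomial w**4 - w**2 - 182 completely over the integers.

Substitute u = w**2 to get a quadratic in u, then factor.
w**2 + 13 is irreducible over ℤ (always positive, so no real roots).
w**2 - 14 is irreducible over ℤ (14 is not a perfect square).

(w**2 + 13)·(w**2 - 14)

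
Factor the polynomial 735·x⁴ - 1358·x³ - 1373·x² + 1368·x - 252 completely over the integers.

Trying the rational-root candidates, x = -6/5 is a root, so (5·x + 6) divides it; the quotient is 147·x³ - 448·x² + 263·x - 42.
Then x = 7/3 is a root, so (3·x - 7) is a factor; dividing leaves 49·x² - 35·x + 6.
The remaining quadratic factors as (7·x - 3)(7·x - 2).

(3·x - 7)·(5·x + 6)·(7·x - 2)·(7·x - 3)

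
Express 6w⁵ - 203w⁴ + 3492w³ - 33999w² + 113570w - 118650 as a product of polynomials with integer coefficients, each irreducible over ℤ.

(2w - 5)(3w - 7)(w - 15)(w² - 14w + 226)

Among the possible rational roots, w = 15 is a root, giving the factor (w - 15) and quotient 6w⁴ - 113w³ + 1797w² - 7044w + 7910.
Continuing, w = 7/3 is a root, so (3w - 7) divides it; the quotient is 2w³ - 33w² + 522w - 1130.
Next, w = 5/2 is a root, giving the factor (2w - 5) and quotient w² - 14w + 226.
The quadratic w² - 14w + 226 has discriminant -708 < 0 and is irreducible over ℤ.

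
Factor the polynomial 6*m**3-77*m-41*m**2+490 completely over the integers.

By the rational root theorem, m = 7 is a root, so (m-7) divides it; the quotient is 6*m**2+m-70.
The remaining quadratic factors as (2*m+7)(3*m-10).

(2*m+7)*(3*m-10)*(m-7)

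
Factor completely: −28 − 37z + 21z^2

Need a pair with product 21·(−28) = −588 and sum −37: that's −49 and 12.
Split the middle term: 21z^2 − 49z + 12z − 28 = 7z(3z − 7) + 4(3z − 7).

(3z − 7)(7z + 4)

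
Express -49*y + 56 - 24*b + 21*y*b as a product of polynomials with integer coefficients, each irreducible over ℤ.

(3*b - 7)*(7*y - 8)

Group as (21*y*b - 49*y) + (-24*b + 56) = 7*y*(3*b - 7) - 8*(3*b - 7).
Both groups share the factor (3*b - 7).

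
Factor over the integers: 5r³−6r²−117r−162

(5r+9)(r+3)(r−6)

By the rational root theorem, r = −3 is a root, so (r+3) is a factor; dividing leaves 5r²−21r−54.
The remaining quadratic factors as (5r+9)(r−6).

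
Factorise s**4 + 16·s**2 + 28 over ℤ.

(s**2 + 14)·(s**2 + 2)

Substitute u = s**2 to get a quadratic in u, then factor.
s**2 + 2 is irreducible over ℤ (always positive, so no real roots).
s**2 + 14 is irreducible over ℤ (always positive, so no real roots).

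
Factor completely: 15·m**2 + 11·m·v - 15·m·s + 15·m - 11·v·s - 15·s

Group: 15·m·(m - s) + (11·v + 15)·(m - s); both groups contain (m - s).

(15·m + 11·v + 15)·(m - s)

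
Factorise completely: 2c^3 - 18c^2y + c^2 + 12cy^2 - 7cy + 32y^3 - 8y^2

Group: 2c(c^2 - 7cy - 8y^2) + (-4y + 1)(c^2 - 7cy - 8y^2); both groups contain (c^2 - 7cy - 8y^2), so (2c - 4y + 1) is a factor with cofactor c^2 - 7cy - 8y^2.
The cofactor groups again: c^2 - 7cy - 8y^2 = c(c + y) - 8y(c + y); both groups contain (c + y), giving (c - 8y)(c + y).

(2c - 4y + 1)(c + y)(c - 8y)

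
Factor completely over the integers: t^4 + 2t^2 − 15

Substitute u = t^2 to get a quadratic in u, then factor.
t^2 + 5 is irreducible over ℤ (always positive, so no real roots).
t^2 − 3 is irreducible over ℤ (3 is not a perfect square).

(t^2 + 5)(t^2 − 3)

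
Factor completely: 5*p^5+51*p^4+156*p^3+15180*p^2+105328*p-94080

Among the possible rational roots, p = 4/5 is a root, so (5*p-4) is a factor; dividing leaves p^4+11*p^3+40*p^2+3068*p+23520.
Next, p = -15 is a root, so (p+15) is a factor; dividing leaves p^3-4*p^2+100*p+1568.
Continuing, p = -8 is a root, giving the factor (p+8) and quotient p^2-12*p+196.
The quadratic p^2-12*p+196 has discriminant -640 < 0 and is irreducible over ℤ.

(5*p-4)*(p+15)*(p+8)*(p^2-12*p+196)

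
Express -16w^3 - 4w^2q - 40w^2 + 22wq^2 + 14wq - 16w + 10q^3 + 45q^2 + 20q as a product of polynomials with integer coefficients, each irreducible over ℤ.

Group: 2w(-8w^2 + 6wq - 16w + 5q^2 + 20q) + (2q + 1)(-8w^2 + 6wq - 16w + 5q^2 + 20q); both groups contain (-8w^2 + 6wq - 16w + 5q^2 + 20q), so (2w + 2q + 1) is a factor with cofactor -8w^2 + 6wq - 16w + 5q^2 + 20q.
The cofactor groups again: -8w^2 + 6wq - 16w + 5q^2 + 20q = -4w(2w + q + 4) + 5q(2w + q + 4); both groups contain (2w + q + 4), giving -(4w - 5q)(2w + q + 4).

-(4w - 5q)(2w + 2q + 1)(2w + q + 4)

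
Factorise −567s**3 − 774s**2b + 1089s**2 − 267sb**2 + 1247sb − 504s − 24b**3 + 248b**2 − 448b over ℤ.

Group: 9s(−63s**2 − 30sb + 121s − 3b**2 + 31b − 56) + 8b(−63s**2 − 30sb + 121s − 3b**2 + 31b − 56); both groups contain (−63s**2 − 30sb + 121s − 3b**2 + 31b − 56), so (9s + 8b) is a factor with cofactor −63s**2 − 30sb + 121s − 3b**2 + 31b − 56.
The cofactor groups again: −63s**2 − 30sb + 121s − 3b**2 + 31b − 56 = −7s(9s + 3b − 7) + (−b + 8)(9s + 3b − 7); both groups contain (9s + 3b − 7), giving −(7s + b − 8)(9s + 3b − 7).

−(9s + 3b − 7)(9s + 8b)(7s + b − 8)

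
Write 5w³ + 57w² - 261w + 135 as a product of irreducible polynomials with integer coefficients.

(5w - 3)(w + 15)(w - 3)

By the rational root theorem, w = 3 is a root, so (w - 3) is a factor; dividing leaves 5w² + 72w - 45.
The remaining quadratic factors as (5w - 3)(w + 15).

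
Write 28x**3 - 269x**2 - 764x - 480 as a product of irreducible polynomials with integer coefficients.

(4x + 5)(7x + 8)(x - 12)

Testing divisors of the constant over divisors of the leading coefficient, x = 12 is a root, giving the factor (x - 12) and quotient 28x**2 + 67x + 40.
The remaining quadratic factors as (4x + 5)(7x + 8).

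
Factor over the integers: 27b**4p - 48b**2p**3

Factor out 3b**2p, leaving 9b**2 - 16p**2, which is a difference of two squares.

3b**2p(3b + 4p)(3b - 4p)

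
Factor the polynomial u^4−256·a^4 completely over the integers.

Write as (u^2)² − (16·a^2)², then factor u^2−16·a^2 once more.

(u−4·a)·(u+4·a)·(u^2+16·a^2)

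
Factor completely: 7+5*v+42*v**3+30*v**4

(5*v+7)*(6*v**3+1)

Group as (30*v**4+5*v) + (42*v**3+7) = 5*v*(6*v**3+1) + 7*(6*v**3+1).
Both groups share the factor (6*v**3+1).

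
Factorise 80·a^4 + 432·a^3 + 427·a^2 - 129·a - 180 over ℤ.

(4·a + 3)·(4·a + 5)·(5·a - 3)·(a + 4)

Trying the rational-root candidates, a = -4 is a root, giving the factor (a + 4) and quotient 80·a^3 + 112·a^2 - 21·a - 45.
Continuing, a = -3/4 is a root, giving the factor (4·a + 3) and quotient 20·a^2 + 13·a - 15.
The remaining quadratic factors as (5·a - 3)(4·a + 5).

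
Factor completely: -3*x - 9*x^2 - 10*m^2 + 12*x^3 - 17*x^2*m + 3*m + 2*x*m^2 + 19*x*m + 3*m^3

(4*x - 3*m + 1)*(x - m)*(3*x + m - 3)

Group: x*(12*x^2 - 5*x*m - 9*x - 3*m^2 + 10*m - 3) - m*(12*x^2 - 5*x*m - 9*x - 3*m^2 + 10*m - 3); both groups contain (12*x^2 - 5*x*m - 9*x - 3*m^2 + 10*m - 3), so (x - m) is a factor with cofactor 12*x^2 - 5*x*m - 9*x - 3*m^2 + 10*m - 3.
The cofactor groups again: 12*x^2 - 5*x*m - 9*x - 3*m^2 + 10*m - 3 = 3*x*(4*x - 3*m + 1) + (m - 3)*(4*x - 3*m + 1); both groups contain (4*x - 3*m + 1), giving (3*x + m - 3)*(4*x - 3*m + 1).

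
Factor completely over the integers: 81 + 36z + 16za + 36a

(4a + 9)(4z + 9)

Group as (16za + 36z) + (36a + 81) = 4z(4a + 9) + 9(4a + 9).
Both groups share the factor (4a + 9).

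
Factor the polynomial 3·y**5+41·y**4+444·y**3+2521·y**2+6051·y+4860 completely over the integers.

Among the possible rational roots, y = −4 is a root, giving the factor (y+4) and quotient 3·y**4+29·y**3+328·y**2+1209·y+1215.
Continuing, y = −5/3 is a root, giving the factor (3·y+5) and quotient y**3+8·y**2+96·y+243.
Next, y = −3 is a root, so (y+3) divides it; the quotient is y**2+5·y+81.
The quadratic y**2+5·y+81 has discriminant −299 < 0 and is irreducible over ℤ.

(3·y+5)·(y+3)·(y+4)·(y**2+5·y+81)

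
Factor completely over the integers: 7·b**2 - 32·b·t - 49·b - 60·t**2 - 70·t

Group: 7·b·(b - 6·t - 7) + 10·t·(b - 6·t - 7); both groups contain (b - 6·t - 7).

(7·b + 10·t)·(b - 6·t - 7)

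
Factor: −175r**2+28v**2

Factor out 7, leaving 4v**2−25r**2, which is a difference of two squares.

7(2v−5r)(2v+5r)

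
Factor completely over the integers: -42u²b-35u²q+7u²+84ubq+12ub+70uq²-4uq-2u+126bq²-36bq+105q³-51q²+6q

-(u-3q)(6b+5q-1)(7u+7q-2)

Group: u(-42ub-35uq+7u-42bq+12b-35q²+17q-2) - 3q(-42ub-35uq+7u-42bq+12b-35q²+17q-2); both groups contain (-42ub-35uq+7u-42bq+12b-35q²+17q-2), so (u-3q) is a factor with cofactor -42ub-35uq+7u-42bq+12b-35q²+17q-2.
The cofactor groups again: -42ub-35uq+7u-42bq+12b-35q²+17q-2 = -7u(6b+5q-1) + (-7q+2)(6b+5q-1); both groups contain (6b+5q-1), giving -(7u+7q-2)(6b+5q-1).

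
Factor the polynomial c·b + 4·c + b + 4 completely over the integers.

(b + 4)·(c + 1)

Group as (c·b + 4·c) + (b + 4) = c·(b + 4) + (b + 4).
Both groups share the factor (b + 4).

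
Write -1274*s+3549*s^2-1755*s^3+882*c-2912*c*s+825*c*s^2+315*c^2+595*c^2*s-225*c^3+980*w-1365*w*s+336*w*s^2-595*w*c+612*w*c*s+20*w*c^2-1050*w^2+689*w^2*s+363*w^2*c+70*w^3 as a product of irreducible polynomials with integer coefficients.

(7*w-5*c+15*s-7)*(w+5*c+9*s-14)*(10*w+9*c-13*s)

Group: 7*w*(10*w^2+59*w*c+77*w*s-140*w+45*c^2+16*c*s-126*c-117*s^2+182*s) + (-5*c+15*s-7)*(10*w^2+59*w*c+77*w*s-140*w+45*c^2+16*c*s-126*c-117*s^2+182*s); both groups contain (10*w^2+59*w*c+77*w*s-140*w+45*c^2+16*c*s-126*c-117*s^2+182*s), so (7*w-5*c+15*s-7) is a factor with cofactor 10*w^2+59*w*c+77*w*s-140*w+45*c^2+16*c*s-126*c-117*s^2+182*s.
The cofactor groups again: 10*w^2+59*w*c+77*w*s-140*w+45*c^2+16*c*s-126*c-117*s^2+182*s = 10*w*(w+5*c+9*s-14) + (9*c-13*s)*(w+5*c+9*s-14); both groups contain (w+5*c+9*s-14), giving (10*w+9*c-13*s)*(w+5*c+9*s-14).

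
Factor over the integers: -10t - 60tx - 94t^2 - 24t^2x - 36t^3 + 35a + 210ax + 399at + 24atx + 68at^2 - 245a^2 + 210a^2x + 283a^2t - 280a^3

Group: 8a(-35a^2 - 4at - 35a + 4t^2 + 10t) + (-9t - 6x - 1)(-35a^2 - 4at - 35a + 4t^2 + 10t); both groups contain (-35a^2 - 4at - 35a + 4t^2 + 10t), so (8a - 9t - 6x - 1) is a factor with cofactor -35a^2 - 4at - 35a + 4t^2 + 10t.
The cofactor groups again: -35a^2 - 4at - 35a + 4t^2 + 10t = -5a(7a - 2t) + (-2t - 5)(7a - 2t); both groups contain (7a - 2t), giving -(5a + 2t + 5)(7a - 2t).

-(5a + 2t + 5)(7a - 2t)(8a - 9t - 6x - 1)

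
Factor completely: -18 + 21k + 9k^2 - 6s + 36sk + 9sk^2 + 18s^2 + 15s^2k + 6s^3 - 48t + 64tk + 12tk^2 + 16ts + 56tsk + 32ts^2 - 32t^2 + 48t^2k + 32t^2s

Group: 4t(8ts + 12tk - 8t + 2s^2 + 5sk + 4s + 3k^2 + 7k - 6) + (3s + 3)(8ts + 12tk - 8t + 2s^2 + 5sk + 4s + 3k^2 + 7k - 6); both groups contain (8ts + 12tk - 8t + 2s^2 + 5sk + 4s + 3k^2 + 7k - 6), so (4t + 3s + 3) is a factor with cofactor 8ts + 12tk - 8t + 2s^2 + 5sk + 4s + 3k^2 + 7k - 6.
The cofactor groups again: 8ts + 12tk - 8t + 2s^2 + 5sk + 4s + 3k^2 + 7k - 6 = 4t(2s + 3k - 2) + (s + k + 3)(2s + 3k - 2); both groups contain (2s + 3k - 2), giving (4t + s + k + 3)(2s + 3k - 2).

(2s + 3k - 2)(4t + 3s + 3)(4t + s + k + 3)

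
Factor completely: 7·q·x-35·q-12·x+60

Group as (7·q·x-35·q) + (-12·x+60) = 7·q·(x-5) - 12·(x-5).
Both groups share the factor (x-5).

(7·q-12)·(x-5)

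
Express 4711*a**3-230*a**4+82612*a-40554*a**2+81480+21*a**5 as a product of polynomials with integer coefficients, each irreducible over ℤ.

Testing divisors of the constant over divisors of the leading coefficient, a = 6 is a root, giving the factor (a-6) and quotient 21*a**4-104*a**3+4087*a**2-16032*a-13580.
Continuing, a = 14/3 is a root, so (3*a-14) is a factor; dividing leaves 7*a**3-2*a**2+1353*a+970.
Then a = -5/7 is a root, so (7*a+5) divides it; the quotient is a**2-a+194.
The quadratic a**2-a+194 has discriminant -775 < 0 and is irreducible over ℤ.

(3*a-14)*(7*a+5)*(a-6)*(a**2-a+194)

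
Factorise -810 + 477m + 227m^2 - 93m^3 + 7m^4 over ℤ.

(7m - 9)(m + 2)(m - 5)(m - 9)

Testing divisors of the constant over divisors of the leading coefficient, m = 5 is a root, so (m - 5) divides it; the quotient is 7m^3 - 58m^2 - 63m + 162.
Next, m = -2 is a root, so (m + 2) is a factor; dividing leaves 7m^2 - 72m + 81.
The remaining quadratic factors as (m - 9)(7m - 9).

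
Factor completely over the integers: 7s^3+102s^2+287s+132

Trying the rational-root candidates, s = −11 is a root, giving the factor (s+11) and quotient 7s^2+25s+12.
The remaining quadratic factors as (s+3)(7s+4).

(7s+4)(s+11)(s+3)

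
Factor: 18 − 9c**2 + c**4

Substitute u = c**2 to get a quadratic in u, then factor.
c**2 − 6 is irreducible over ℤ (6 is not a perfect square).
c**2 − 3 is irreducible over ℤ (3 is not a perfect square).

(c**2 − 3)(c**2 − 6)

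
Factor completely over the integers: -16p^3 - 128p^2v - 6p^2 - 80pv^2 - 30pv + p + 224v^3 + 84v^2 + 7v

-(2p + 4v + 1)(8p - 8v - 1)(p + 7v)

Group: 2p(-8p^2 - 48pv + p + 56v^2 + 7v) + (4v + 1)(-8p^2 - 48pv + p + 56v^2 + 7v); both groups contain (-8p^2 - 48pv + p + 56v^2 + 7v), so (2p + 4v + 1) is a factor with cofactor -8p^2 - 48pv + p + 56v^2 + 7v.
The cofactor groups again: -8p^2 - 48pv + p + 56v^2 + 7v = -8p(p + 7v) + (8v + 1)(p + 7v); both groups contain (p + 7v), giving -(8p - 8v - 1)(p + 7v).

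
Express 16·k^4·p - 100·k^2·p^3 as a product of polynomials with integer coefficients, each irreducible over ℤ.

Factor out 4·k^2·p, leaving 4·k^2 - 25·p^2, which is a difference of two squares.

4·k^2·p·(2·k + 5·p)·(2·k - 5·p)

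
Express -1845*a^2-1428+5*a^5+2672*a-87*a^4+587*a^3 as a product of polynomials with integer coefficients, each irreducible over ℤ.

(5*a-7)*(a-2)*(a-3)*(a^2-11*a+34)

By the rational root theorem, a = 3 is a root, so (a-3) is a factor; dividing leaves 5*a^4-72*a^3+371*a^2-732*a+476.
Continuing, a = 7/5 is a root, so (5*a-7) is a factor; dividing leaves a^3-13*a^2+56*a-68.
Continuing, a = 2 is a root, so (a-2) divides it; the quotient is a^2-11*a+34.
The quadratic a^2-11*a+34 has discriminant -15 < 0 and is irreducible over ℤ.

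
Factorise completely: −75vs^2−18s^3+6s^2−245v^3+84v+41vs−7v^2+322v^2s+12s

−(5v−3s+3)(7v−6s−4)(7v+s)

Group: 7v(−35v^2+51vs−v−18s^2+6s+12) + s(−35v^2+51vs−v−18s^2+6s+12); both groups contain (−35v^2+51vs−v−18s^2+6s+12), so (7v+s) is a factor with cofactor −35v^2+51vs−v−18s^2+6s+12.
The cofactor groups again: −35v^2+51vs−v−18s^2+6s+12 = −7v(5v−3s+3) + (6s+4)(5v−3s+3); both groups contain (5v−3s+3), giving −(7v−6s−4)(5v−3s+3).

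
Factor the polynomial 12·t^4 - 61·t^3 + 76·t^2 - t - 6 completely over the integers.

(3·t - 1)·(4·t + 1)·(t - 2)·(t - 3)

By the rational root theorem, t = 1/3 is a root, giving the factor (3·t - 1) and quotient 4·t^3 - 19·t^2 + 19·t + 6.
Continuing, t = 2 is a root, giving the factor (t - 2) and quotient 4·t^2 - 11·t - 3.
The remaining quadratic factors as (t - 3)(4·t + 1).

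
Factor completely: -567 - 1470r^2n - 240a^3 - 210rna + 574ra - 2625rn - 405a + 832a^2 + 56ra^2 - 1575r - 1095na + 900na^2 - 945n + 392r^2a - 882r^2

-(15n - 4a + 9)(7r - 5a + 9)(14r + 12a + 7)

Group: 15n(-98r^2 - 14ra - 175r + 60a^2 - 73a - 63) + (-4a + 9)(-98r^2 - 14ra - 175r + 60a^2 - 73a - 63); both groups contain (-98r^2 - 14ra - 175r + 60a^2 - 73a - 63), so (15n - 4a + 9) is a factor with cofactor -98r^2 - 14ra - 175r + 60a^2 - 73a - 63.
The cofactor groups again: -98r^2 - 14ra - 175r + 60a^2 - 73a - 63 = -14r(7r - 5a + 9) + (-12a - 7)(7r - 5a + 9); both groups contain (7r - 5a + 9), giving -(14r + 12a + 7)(7r - 5a + 9).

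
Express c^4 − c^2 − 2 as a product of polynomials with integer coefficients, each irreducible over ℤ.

(c^2 + 1)(c^2 − 2)

Substitute u = c^2 to get a quadratic in u, then factor.
c^2 − 2 is irreducible over ℤ (2 is not a perfect square).
c^2 + 1 is irreducible over ℤ (sum of squares).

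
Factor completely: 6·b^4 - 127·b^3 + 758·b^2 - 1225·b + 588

By the rational root theorem, b = 1 is a root, giving the factor (b - 1) and quotient 6·b^3 - 121·b^2 + 637·b - 588.
Next, b = 7 is a root, so (b - 7) divides it; the quotient is 6·b^2 - 79·b + 84.
The remaining quadratic factors as (6·b - 7)(b - 12).

(6·b - 7)·(b - 1)·(b - 12)·(b - 7)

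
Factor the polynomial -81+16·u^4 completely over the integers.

(2·u+3)·(2·u-3)·(4·u^2+9)

Write as (4·u^2)² − (9)², then factor 4·u^2-9 once more.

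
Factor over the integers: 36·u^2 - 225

9·(2·u + 5)·(2·u - 5)

Pull out the common factor 9; 4·u^2 - 25 is a difference of squares.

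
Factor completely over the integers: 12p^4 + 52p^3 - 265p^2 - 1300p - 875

By the rational root theorem, p = -5/6 is a root, giving the factor (6p + 5) and quotient 2p^3 + 7p^2 - 50p - 175.
Next, p = 5 is a root, so (p - 5) is a factor; dividing leaves 2p^2 + 17p + 35.
The remaining quadratic factors as (p + 5)(2p + 7).

(2p + 7)(6p + 5)(p + 5)(p - 5)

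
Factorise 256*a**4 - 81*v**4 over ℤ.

(4*a + 3*v)*(4*a - 3*v)*(16*a**2 + 9*v**2)

Write as (16*a**2)² − (9*v**2)², then factor 16*a**2 - 9*v**2 once more.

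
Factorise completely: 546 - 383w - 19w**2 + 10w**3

Testing divisors of the constant over divisors of the leading coefficient, w = 13/2 is a root, so (2w - 13) divides it; the quotient is 5w**2 + 23w - 42.
The remaining quadratic factors as (5w - 7)(w + 6).

(2w - 13)(5w - 7)(w + 6)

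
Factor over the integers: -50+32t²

Factor out 2, leaving 16t²-25, which is a difference of two squares.

2(4t+5)(4t-5)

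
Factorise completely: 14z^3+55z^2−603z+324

By the rational root theorem, z = 9/2 is a root, so (2z−9) divides it; the quotient is 7z^2+59z−36.
The remaining quadratic factors as (z+9)(7z−4).

(2z−9)(7z−4)(z+9)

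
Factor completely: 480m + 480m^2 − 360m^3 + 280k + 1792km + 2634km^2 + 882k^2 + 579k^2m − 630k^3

Group: 7k(−90k^2 + 237km + 126k − 30m^2 + 40m + 40) + 12m(−90k^2 + 237km + 126k − 30m^2 + 40m + 40); both groups contain (−90k^2 + 237km + 126k − 30m^2 + 40m + 40), so (7k + 12m) is a factor with cofactor −90k^2 + 237km + 126k − 30m^2 + 40m + 40.
The cofactor groups again: −90k^2 + 237km + 126k − 30m^2 + 40m + 40 = −15k(6k − 15m − 10) + (2m − 4)(6k − 15m − 10); both groups contain (6k − 15m − 10), giving −(15k − 2m + 4)(6k − 15m − 10).

−(15k − 2m + 4)(6k − 15m − 10)(7k + 12m)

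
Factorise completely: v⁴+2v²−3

Substitute u = v² to get a quadratic in u, then factor.
v²+3 is irreducible over ℤ (always positive, so no real roots).
v²−1 is a difference of squares.

(v+1)(v−1)(v²+3)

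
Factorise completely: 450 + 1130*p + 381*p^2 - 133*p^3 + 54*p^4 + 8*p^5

Testing divisors of the constant over divisors of the leading coefficient, p = -5/4 is a root, giving the factor (4*p + 5) and quotient 2*p^4 + 11*p^3 - 47*p^2 + 154*p + 90.
Continuing, p = -9 is a root, so (p + 9) is a factor; dividing leaves 2*p^3 - 7*p^2 + 16*p + 10.
Then p = -1/2 is a root, giving the factor (2*p + 1) and quotient p^2 - 4*p + 10.
The quadratic p^2 - 4*p + 10 has discriminant -24 < 0 and is irreducible over ℤ.

(2*p + 1)*(4*p + 5)*(p + 9)*(p^2 - 4*p + 10)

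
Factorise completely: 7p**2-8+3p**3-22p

Among the possible rational roots, p = -1/3 is a root, so (3p+1) divides it; the quotient is p**2+2p-8.
The remaining quadratic factors as (p+4)(p-2).

(3p+1)(p+4)(p-2)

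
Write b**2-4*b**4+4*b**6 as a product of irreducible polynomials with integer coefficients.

b**2*(2*b**2-1)**2

Pull out the common factor b**2, leaving 4*b**4-4*b**2+1.
Recognize a perfect-square trinomial with the parts 1 and 2*b**2.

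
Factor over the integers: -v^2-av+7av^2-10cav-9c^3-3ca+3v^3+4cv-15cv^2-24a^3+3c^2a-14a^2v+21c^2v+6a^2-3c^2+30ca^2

Group: 3c(-3c^2-3ca+4cv+6a^2-av-v^2) + (-4a-3v+1)(-3c^2-3ca+4cv+6a^2-av-v^2); both groups contain (-3c^2-3ca+4cv+6a^2-av-v^2), so (3c-4a-3v+1) is a factor with cofactor -3c^2-3ca+4cv+6a^2-av-v^2.
The cofactor groups again: -3c^2-3ca+4cv+6a^2-av-v^2 = -3c(c+2a-v) + (3a+v)(c+2a-v); both groups contain (c+2a-v), giving -(3c-3a-v)(c+2a-v).

-(3c-3a-v)(3c-4a-3v+1)(c+2a-v)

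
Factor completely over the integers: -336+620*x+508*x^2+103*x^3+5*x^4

Testing divisors of the constant over divisors of the leading coefficient, x = 2/5 is a root, giving the factor (5*x-2) and quotient x^3+21*x^2+110*x+168.
Continuing, x = -14 is a root, so (x+14) is a factor; dividing leaves x^2+7*x+12.
The remaining quadratic factors as (x+3)(x+4).

(5*x-2)*(x+14)*(x+3)*(x+4)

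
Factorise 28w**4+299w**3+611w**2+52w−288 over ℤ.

(4w+9)(7w−4)(w+1)(w+8)

Among the possible rational roots, w = −8 is a root, so (w+8) divides it; the quotient is 28w**3+75w**2+11w−36.
Continuing, w = −9/4 is a root, so (4w+9) divides it; the quotient is 7w**2+3w−4.
The remaining quadratic factors as (7w−4)(w+1).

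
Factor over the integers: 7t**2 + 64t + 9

Need a pair with product 7·9 = 63 and sum 64: that's 63 and 1.
Split the middle term: 7t**2 + 63t + t + 9 = 7t(t + 9) + (t + 9).

(7t + 1)(t + 9)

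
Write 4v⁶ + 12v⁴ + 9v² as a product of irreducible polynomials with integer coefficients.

Every term has a factor of v²; factoring it out leaves 4v⁴ + 12v² + 9.
Recognize a perfect-square trinomial with the parts 3 and 2v².

v²(2v² + 3)²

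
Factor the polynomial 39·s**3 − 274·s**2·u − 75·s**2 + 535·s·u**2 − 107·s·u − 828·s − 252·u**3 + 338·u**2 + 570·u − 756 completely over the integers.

(13·s − 9·u + 14)·(3·s − 7·u + 9)·(s − 4·u − 6)

Group: s·(39·s**2 − 118·s·u + 159·s + 63·u**2 − 179·u + 126) + (−4·u − 6)·(39·s**2 − 118·s·u + 159·s + 63·u**2 − 179·u + 126); both groups contain (39·s**2 − 118·s·u + 159·s + 63·u**2 − 179·u + 126), so (s − 4·u − 6) is a factor with cofactor 39·s**2 − 118·s·u + 159·s + 63·u**2 − 179·u + 126.
The cofactor groups again: 39·s**2 − 118·s·u + 159·s + 63·u**2 − 179·u + 126 = 3·s·(13·s − 9·u + 14) + (−7·u + 9)·(13·s − 9·u + 14); both groups contain (13·s − 9·u + 14), giving (3·s − 7·u + 9)·(13·s − 9·u + 14).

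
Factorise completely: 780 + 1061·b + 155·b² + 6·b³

(6·b + 5)·(b + 12)·(b + 13)

By the rational root theorem, b = -12 is a root, so (b + 12) divides it; the quotient is 6·b² + 83·b + 65.
The remaining quadratic factors as (6·b + 5)(b + 13).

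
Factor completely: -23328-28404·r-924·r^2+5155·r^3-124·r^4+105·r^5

(3·r-8)·(5·r+6)·(7·r+9)·(r^2-r+54)

Testing divisors of the constant over divisors of the leading coefficient, r = -6/5 is a root, so (5·r+6) divides it; the quotient is 21·r^4-50·r^3+1091·r^2-1494·r-3888.
Continuing, r = 8/3 is a root, giving the factor (3·r-8) and quotient 7·r^3+2·r^2+369·r+486.
Continuing, r = -9/7 is a root, so (7·r+9) divides it; the quotient is r^2-r+54.
The quadratic r^2-r+54 has discriminant -215 < 0 and is irreducible over ℤ.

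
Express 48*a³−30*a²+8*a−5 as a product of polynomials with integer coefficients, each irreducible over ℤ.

(8*a−5)*(6*a²+1)

Group as (48*a³+8*a) + (−30*a²−5) = 8*a*(6*a²+1) − 5*(6*a²+1).
Both groups share the factor (6*a²+1).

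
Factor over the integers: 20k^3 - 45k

5k(2k + 3)(2k - 3)

Pull out the common factor 5k; 4k^2 - 9 is a difference of squares.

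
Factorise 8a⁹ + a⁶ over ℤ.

a⁶(2a + 1)(4a² − 2a + 1)

Pull out the common factor a⁶, leaving 8a³ + 1.
Recognize a sum of cubes with the parts 1 and 2a.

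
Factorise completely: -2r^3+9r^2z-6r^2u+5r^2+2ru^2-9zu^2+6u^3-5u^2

Group: 2r(-r^2+u^2) + (-9z+6u-5)(-r^2+u^2); both groups contain (-r^2+u^2), so (2r-9z+6u-5) is a factor with cofactor -r^2+u^2.
The cofactor groups again: -r^2+u^2 = -r(r+u) + u(r+u); both groups contain (r+u), giving -(r-u)(r+u).

-(2r-9z+6u-5)(r+u)(r-u)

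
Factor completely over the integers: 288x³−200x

Factor out 8x, leaving 36x²−25, which is a difference of two squares.

8x(6x+5)(6x−5)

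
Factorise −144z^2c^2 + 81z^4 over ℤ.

9z^2(3z − 4c)(3z + 4c)

Every term has a factor of 9z^2. Then 9z^2 − 16c^2 = (3z)² − (4c)².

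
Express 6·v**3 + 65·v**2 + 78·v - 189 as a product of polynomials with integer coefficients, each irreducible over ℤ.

Testing divisors of the constant over divisors of the leading coefficient, v = -3 is a root, so (v + 3) is a factor; dividing leaves 6·v**2 + 47·v - 63.
The remaining quadratic factors as (6·v - 7)(v + 9).

(6·v - 7)·(v + 3)·(v + 9)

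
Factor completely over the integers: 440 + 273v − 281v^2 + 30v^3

Trying the rational-root candidates, v = −5/6 is a root, so (6v + 5) is a factor; dividing leaves 5v^2 − 51v + 88.
The remaining quadratic factors as (5v − 11)(v − 8).

(5v − 11)(6v + 5)(v − 8)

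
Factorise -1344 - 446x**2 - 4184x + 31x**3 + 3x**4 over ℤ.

Among the possible rational roots, x = 12 is a root, giving the factor (x - 12) and quotient 3x**3 + 67x**2 + 358x + 112.
Continuing, x = -8 is a root, so (x + 8) is a factor; dividing leaves 3x**2 + 43x + 14.
The remaining quadratic factors as (x + 14)(3x + 1).

(3x + 1)(x + 14)(x + 8)(x - 12)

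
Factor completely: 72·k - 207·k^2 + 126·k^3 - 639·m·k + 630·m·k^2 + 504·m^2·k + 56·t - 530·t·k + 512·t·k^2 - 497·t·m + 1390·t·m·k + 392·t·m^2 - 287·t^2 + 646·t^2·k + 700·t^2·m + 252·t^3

Group: 4·t·(63·t^2 + 49·t·m + 130·t·k - 56·t + 63·m·k + 63·k^2 - 72·k) + (8·m + 2·k - 1)·(63·t^2 + 49·t·m + 130·t·k - 56·t + 63·m·k + 63·k^2 - 72·k); both groups contain (63·t^2 + 49·t·m + 130·t·k - 56·t + 63·m·k + 63·k^2 - 72·k), so (4·t + 8·m + 2·k - 1) is a factor with cofactor 63·t^2 + 49·t·m + 130·t·k - 56·t + 63·m·k + 63·k^2 - 72·k.
The cofactor groups again: 63·t^2 + 49·t·m + 130·t·k - 56·t + 63·m·k + 63·k^2 - 72·k = 7·t·(9·t + 7·m + 7·k - 8) + 9·k·(9·t + 7·m + 7·k - 8); both groups contain (9·t + 7·m + 7·k - 8), giving (7·t + 9·k)·(9·t + 7·m + 7·k - 8).

(4·t + 8·m + 2·k - 1)·(9·t + 7·m + 7·k - 8)·(7·t + 9·k)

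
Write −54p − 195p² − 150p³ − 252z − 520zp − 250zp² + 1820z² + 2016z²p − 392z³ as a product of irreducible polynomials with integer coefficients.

−(2z − 10p − 9)(14z − 5p − 2)(14z + 3p)

Group: 2z(−196z² + 28zp + 28z + 15p² + 6p) + (−10p − 9)(−196z² + 28zp + 28z + 15p² + 6p); both groups contain (−196z² + 28zp + 28z + 15p² + 6p), so (2z − 10p − 9) is a factor with cofactor −196z² + 28zp + 28z + 15p² + 6p.
The cofactor groups again: −196z² + 28zp + 28z + 15p² + 6p = −14z(14z + 3p) + (5p + 2)(14z + 3p); both groups contain (14z + 3p), giving −(14z − 5p − 2)(14z + 3p).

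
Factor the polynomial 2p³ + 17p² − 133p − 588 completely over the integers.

(2p + 7)(p + 12)(p − 7)

Among the possible rational roots, p = 7 is a root, so (p − 7) divides it; the quotient is 2p² + 31p + 84.
The remaining quadratic factors as (p + 12)(2p + 7).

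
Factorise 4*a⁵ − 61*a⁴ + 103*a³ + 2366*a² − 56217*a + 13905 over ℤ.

Among the possible rational roots, a = 1/4 is a root, so (4*a − 1) is a factor; dividing leaves a⁴ − 15*a³ + 22*a² + 597*a − 13905.
Next, a = −9 is a root, giving the factor (a + 9) and quotient a³ − 24*a² + 238*a − 1545.
Then a = 15 is a root, so (a − 15) divides it; the quotient is a² − 9*a + 103.
The quadratic a² − 9*a + 103 has discriminant −331 < 0 and is irreducible over ℤ.

(4*a − 1)*(a + 9)*(a − 15)*(a² − 9*a + 103)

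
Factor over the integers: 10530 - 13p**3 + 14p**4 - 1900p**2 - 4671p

Among the possible rational roots, p = -9 is a root, so (p + 9) is a factor; dividing leaves 14p**3 - 139p**2 - 649p + 1170.
Then p = -9/2 is a root, giving the factor (2p + 9) and quotient 7p**2 - 101p + 130.
The remaining quadratic factors as (7p - 10)(p - 13).

(2p + 9)(7p - 10)(p + 9)(p - 13)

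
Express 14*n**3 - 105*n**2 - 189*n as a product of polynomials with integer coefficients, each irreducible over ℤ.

Pull out the common factor 7*n, then factor the remaining trinomial.

7*n*(2*n + 3)*(n - 9)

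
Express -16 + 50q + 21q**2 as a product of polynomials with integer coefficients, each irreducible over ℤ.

(3q + 8)(7q - 2)

Need a pair with product 21·(-16) = -336 and sum 50: that's -6 and 56.
Split the middle term: 21q**2 - 6q + 56q - 16 = 3q(7q - 2) + 8(7q - 2).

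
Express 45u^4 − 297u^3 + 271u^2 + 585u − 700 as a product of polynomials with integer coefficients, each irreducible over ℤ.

(3u − 4)(3u − 5)(5u + 7)(u − 5)

Among the possible rational roots, u = 4/3 is a root, so (3u − 4) divides it; the quotient is 15u^3 − 79u^2 − 15u + 175.
Then u = 5/3 is a root, so (3u − 5) is a factor; dividing leaves 5u^2 − 18u − 35.
The remaining quadratic factors as (5u + 7)(u − 5).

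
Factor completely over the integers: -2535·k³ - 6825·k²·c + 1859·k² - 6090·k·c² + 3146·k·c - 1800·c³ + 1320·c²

Group: 13·k·(-195·k² - 345·k·c + 143·k - 150·c² + 110·c) + 12·c·(-195·k² - 345·k·c + 143·k - 150·c² + 110·c); both groups contain (-195·k² - 345·k·c + 143·k - 150·c² + 110·c), so (13·k + 12·c) is a factor with cofactor -195·k² - 345·k·c + 143·k - 150·c² + 110·c.
The cofactor groups again: -195·k² - 345·k·c + 143·k - 150·c² + 110·c = -15·k·(13·k + 10·c) + (-15·c + 11)·(13·k + 10·c); both groups contain (13·k + 10·c), giving -(15·k + 15·c - 11)·(13·k + 10·c).

-(13·k + 10·c)·(13·k + 12·c)·(15·k + 15·c - 11)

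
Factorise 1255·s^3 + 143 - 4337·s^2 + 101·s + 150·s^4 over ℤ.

Trying the rational-root candidates, s = -11 is a root, giving the factor (s + 11) and quotient 150·s^3 - 395·s^2 + 8·s + 13.
Continuing, s = -1/6 is a root, so (6·s + 1) divides it; the quotient is 25·s^2 - 70·s + 13.
The remaining quadratic factors as (5·s - 1)(5·s - 13).

(5·s - 1)·(5·s - 13)·(6·s + 1)·(s + 11)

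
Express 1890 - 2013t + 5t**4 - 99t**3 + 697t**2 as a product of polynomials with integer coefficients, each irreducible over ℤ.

By the rational root theorem, t = 5 is a root, so (t - 5) is a factor; dividing leaves 5t**3 - 74t**2 + 327t - 378.
Next, t = 9/5 is a root, giving the factor (5t - 9) and quotient t**2 - 13t + 42.
The remaining quadratic factors as (t - 7)(t - 6).

(5t - 9)(t - 5)(t - 6)(t - 7)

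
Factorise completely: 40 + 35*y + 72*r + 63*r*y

(7*y + 8)*(9*r + 5)

Group as (63*r*y + 72*r) + (35*y + 40) = 9*r*(7*y + 8) + 5*(7*y + 8).
Both groups share the factor (7*y + 8).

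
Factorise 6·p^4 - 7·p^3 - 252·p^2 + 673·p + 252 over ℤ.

By the rational root theorem, p = -7 is a root, giving the factor (p + 7) and quotient 6·p^3 - 49·p^2 + 91·p + 36.
Next, p = 4 is a root, so (p - 4) is a factor; dividing leaves 6·p^2 - 25·p - 9.
The remaining quadratic factors as (2·p - 9)(3·p + 1).

(2·p - 9)·(3·p + 1)·(p + 7)·(p - 4)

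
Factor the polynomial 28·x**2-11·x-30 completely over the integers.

(4·x-5)·(7·x+6)

Need a pair with product 28·(-30) = -840 and sum -11: that's -35 and 24.
Split the middle term: 28·x**2-35·x + 24·x-30 = 7·x·(4·x-5) + 6·(4·x-5).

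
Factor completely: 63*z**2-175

Pull out the common factor 7; 9*z**2-25 is a difference of squares.

7*(3*z+5)*(3*z-5)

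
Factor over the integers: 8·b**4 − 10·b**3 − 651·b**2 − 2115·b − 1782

By the rational root theorem, b = 11 is a root, giving the factor (b − 11) and quotient 8·b**3 + 78·b**2 + 207·b + 162.
Continuing, b = −6 is a root, so (b + 6) is a factor; dividing leaves 8·b**2 + 30·b + 27.
The remaining quadratic factors as (2·b + 3)(4·b + 9).

(2·b + 3)·(4·b + 9)·(b + 6)·(b − 11)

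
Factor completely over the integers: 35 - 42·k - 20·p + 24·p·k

(4·p - 7)·(6·k - 5)

Group as (24·p·k - 20·p) + (-42·k + 35) = 4·p·(6·k - 5) - 7·(6·k - 5).
Both groups share the factor (6·k - 5).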